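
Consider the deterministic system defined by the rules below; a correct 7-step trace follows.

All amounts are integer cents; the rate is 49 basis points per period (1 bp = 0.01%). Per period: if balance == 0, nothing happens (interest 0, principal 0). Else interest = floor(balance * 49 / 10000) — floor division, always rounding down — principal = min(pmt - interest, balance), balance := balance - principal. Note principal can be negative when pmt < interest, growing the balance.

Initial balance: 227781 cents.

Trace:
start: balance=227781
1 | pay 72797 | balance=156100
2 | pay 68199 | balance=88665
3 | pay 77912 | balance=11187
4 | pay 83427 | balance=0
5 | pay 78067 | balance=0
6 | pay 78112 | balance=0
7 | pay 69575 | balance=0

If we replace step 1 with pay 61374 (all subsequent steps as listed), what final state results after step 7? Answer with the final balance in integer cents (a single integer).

(re-executing from step 1 with the substitution; state before step 1: balance=227781)
1 | pay 61374 | balance=167523
2 | pay 68199 | balance=100144
3 | pay 77912 | balance=22722
4 | pay 83427 | balance=0
5 | pay 78067 | balance=0
6 | pay 78112 | balance=0
7 | pay 69575 | balance=0

0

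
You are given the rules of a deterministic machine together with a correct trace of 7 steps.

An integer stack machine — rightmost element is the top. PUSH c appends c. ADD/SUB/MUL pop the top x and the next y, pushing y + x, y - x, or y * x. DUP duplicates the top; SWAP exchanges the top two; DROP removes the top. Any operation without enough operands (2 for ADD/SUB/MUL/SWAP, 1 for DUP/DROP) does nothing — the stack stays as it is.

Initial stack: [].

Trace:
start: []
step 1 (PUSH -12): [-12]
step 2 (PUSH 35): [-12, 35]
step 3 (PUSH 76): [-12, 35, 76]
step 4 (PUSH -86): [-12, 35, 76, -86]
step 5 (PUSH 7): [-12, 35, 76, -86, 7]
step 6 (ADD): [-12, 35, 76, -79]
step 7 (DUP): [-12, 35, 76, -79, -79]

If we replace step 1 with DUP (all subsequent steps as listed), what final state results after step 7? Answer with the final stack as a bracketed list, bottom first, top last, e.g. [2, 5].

(re-executing from step 1 with the substitution; state before step 1: [])
step 1 (DUP): []
step 2 (PUSH 35): [35]
step 3 (PUSH 76): [35, 76]
step 4 (PUSH -86): [35, 76, -86]
step 5 (PUSH 7): [35, 76, -86, 7]
step 6 (ADD): [35, 76, -79]
step 7 (DUP): [35, 76, -79, -79]

[35, 76, -79, -79]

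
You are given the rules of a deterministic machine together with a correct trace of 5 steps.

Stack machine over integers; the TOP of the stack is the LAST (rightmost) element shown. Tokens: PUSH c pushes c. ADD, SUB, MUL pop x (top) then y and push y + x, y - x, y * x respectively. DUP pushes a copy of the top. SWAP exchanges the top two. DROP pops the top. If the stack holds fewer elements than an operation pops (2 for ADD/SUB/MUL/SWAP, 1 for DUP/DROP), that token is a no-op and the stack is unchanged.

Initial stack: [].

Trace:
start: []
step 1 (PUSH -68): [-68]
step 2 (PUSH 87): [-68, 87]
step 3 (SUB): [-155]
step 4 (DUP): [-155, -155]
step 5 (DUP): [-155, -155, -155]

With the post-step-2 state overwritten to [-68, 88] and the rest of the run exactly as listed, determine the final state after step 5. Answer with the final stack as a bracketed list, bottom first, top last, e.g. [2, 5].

[-156, -156, -156]

state after step 2 := [-68, 88]
step 3 (SUB): [-156]
step 4 (DUP): [-156, -156]
step 5 (DUP): [-156, -156, -156]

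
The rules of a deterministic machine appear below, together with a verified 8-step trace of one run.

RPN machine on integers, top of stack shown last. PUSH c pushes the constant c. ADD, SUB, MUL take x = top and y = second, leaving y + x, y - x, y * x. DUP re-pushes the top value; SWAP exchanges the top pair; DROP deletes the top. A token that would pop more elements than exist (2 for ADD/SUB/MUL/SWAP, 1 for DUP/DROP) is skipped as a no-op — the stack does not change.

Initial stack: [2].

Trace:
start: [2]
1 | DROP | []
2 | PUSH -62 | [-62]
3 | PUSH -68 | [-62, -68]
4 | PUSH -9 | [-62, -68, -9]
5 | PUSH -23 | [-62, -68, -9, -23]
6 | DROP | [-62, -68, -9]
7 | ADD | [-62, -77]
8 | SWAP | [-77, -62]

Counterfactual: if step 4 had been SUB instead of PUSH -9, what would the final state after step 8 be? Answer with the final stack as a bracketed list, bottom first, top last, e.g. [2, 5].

(re-executing from step 4 with the substitution; state before step 4: [-62, -68])
4 | SUB | [6]
5 | PUSH -23 | [6, -23]
6 | DROP | [6]
7 | ADD | [6]
8 | SWAP | [6]

[6]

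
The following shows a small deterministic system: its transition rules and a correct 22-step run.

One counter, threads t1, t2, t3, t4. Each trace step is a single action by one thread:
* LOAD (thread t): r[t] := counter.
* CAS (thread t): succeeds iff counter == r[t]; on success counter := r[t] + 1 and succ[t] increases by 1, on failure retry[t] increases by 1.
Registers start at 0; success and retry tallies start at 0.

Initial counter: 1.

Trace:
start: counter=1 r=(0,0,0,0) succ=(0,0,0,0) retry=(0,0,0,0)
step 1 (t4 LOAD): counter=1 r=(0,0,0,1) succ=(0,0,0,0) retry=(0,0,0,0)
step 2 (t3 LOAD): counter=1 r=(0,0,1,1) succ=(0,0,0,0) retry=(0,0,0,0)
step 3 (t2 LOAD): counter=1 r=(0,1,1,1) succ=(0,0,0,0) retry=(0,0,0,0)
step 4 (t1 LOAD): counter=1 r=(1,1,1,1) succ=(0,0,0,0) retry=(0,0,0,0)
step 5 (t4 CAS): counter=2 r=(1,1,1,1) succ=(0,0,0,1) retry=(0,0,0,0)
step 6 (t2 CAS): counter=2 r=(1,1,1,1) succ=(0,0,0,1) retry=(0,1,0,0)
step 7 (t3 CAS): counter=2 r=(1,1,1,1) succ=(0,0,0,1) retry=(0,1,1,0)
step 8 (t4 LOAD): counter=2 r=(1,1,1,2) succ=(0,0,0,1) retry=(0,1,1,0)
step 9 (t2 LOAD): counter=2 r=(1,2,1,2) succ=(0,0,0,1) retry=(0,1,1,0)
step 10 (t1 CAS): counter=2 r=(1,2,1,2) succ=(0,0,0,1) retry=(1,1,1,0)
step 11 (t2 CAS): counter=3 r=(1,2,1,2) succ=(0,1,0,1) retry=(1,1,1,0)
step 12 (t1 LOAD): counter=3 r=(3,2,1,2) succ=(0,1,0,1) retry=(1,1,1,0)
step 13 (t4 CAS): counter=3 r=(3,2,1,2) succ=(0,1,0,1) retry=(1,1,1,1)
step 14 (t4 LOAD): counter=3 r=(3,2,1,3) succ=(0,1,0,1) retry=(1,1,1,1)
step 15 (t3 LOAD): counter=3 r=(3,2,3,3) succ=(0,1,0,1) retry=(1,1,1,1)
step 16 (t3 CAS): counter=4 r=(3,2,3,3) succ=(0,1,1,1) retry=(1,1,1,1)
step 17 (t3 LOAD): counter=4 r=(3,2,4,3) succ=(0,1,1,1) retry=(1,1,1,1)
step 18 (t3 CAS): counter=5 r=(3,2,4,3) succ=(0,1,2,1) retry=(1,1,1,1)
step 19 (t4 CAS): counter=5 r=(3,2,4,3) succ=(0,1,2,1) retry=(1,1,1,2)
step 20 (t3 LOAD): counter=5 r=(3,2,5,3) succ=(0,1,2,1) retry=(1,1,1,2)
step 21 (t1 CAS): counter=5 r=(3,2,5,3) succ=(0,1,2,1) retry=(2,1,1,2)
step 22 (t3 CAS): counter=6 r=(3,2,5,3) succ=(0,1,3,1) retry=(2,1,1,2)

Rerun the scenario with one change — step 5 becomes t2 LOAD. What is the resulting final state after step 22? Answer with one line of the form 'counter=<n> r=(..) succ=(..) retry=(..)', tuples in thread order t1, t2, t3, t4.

(re-executing from step 5 with the substitution; state before step 5: counter=1 r=(1,1,1,1) succ=(0,0,0,0) retry=(0,0,0,0))
step 5 (t2 LOAD): counter=1 r=(1,1,1,1) succ=(0,0,0,0) retry=(0,0,0,0)
step 6 (t2 CAS): counter=2 r=(1,1,1,1) succ=(0,1,0,0) retry=(0,0,0,0)
step 7 (t3 CAS): counter=2 r=(1,1,1,1) succ=(0,1,0,0) retry=(0,0,1,0)
step 8 (t4 LOAD): counter=2 r=(1,1,1,2) succ=(0,1,0,0) retry=(0,0,1,0)
step 9 (t2 LOAD): counter=2 r=(1,2,1,2) succ=(0,1,0,0) retry=(0,0,1,0)
step 10 (t1 CAS): counter=2 r=(1,2,1,2) succ=(0,1,0,0) retry=(1,0,1,0)
step 11 (t2 CAS): counter=3 r=(1,2,1,2) succ=(0,2,0,0) retry=(1,0,1,0)
step 12 (t1 LOAD): counter=3 r=(3,2,1,2) succ=(0,2,0,0) retry=(1,0,1,0)
step 13 (t4 CAS): counter=3 r=(3,2,1,2) succ=(0,2,0,0) retry=(1,0,1,1)
step 14 (t4 LOAD): counter=3 r=(3,2,1,3) succ=(0,2,0,0) retry=(1,0,1,1)
step 15 (t3 LOAD): counter=3 r=(3,2,3,3) succ=(0,2,0,0) retry=(1,0,1,1)
step 16 (t3 CAS): counter=4 r=(3,2,3,3) succ=(0,2,1,0) retry=(1,0,1,1)
step 17 (t3 LOAD): counter=4 r=(3,2,4,3) succ=(0,2,1,0) retry=(1,0,1,1)
step 18 (t3 CAS): counter=5 r=(3,2,4,3) succ=(0,2,2,0) retry=(1,0,1,1)
step 19 (t4 CAS): counter=5 r=(3,2,4,3) succ=(0,2,2,0) retry=(1,0,1,2)
step 20 (t3 LOAD): counter=5 r=(3,2,5,3) succ=(0,2,2,0) retry=(1,0,1,2)
step 21 (t1 CAS): counter=5 r=(3,2,5,3) succ=(0,2,2,0) retry=(2,0,1,2)
step 22 (t3 CAS): counter=6 r=(3,2,5,3) succ=(0,2,3,0) retry=(2,0,1,2)

counter=6 r=(3,2,5,3) succ=(0,2,3,0) retry=(2,0,1,2)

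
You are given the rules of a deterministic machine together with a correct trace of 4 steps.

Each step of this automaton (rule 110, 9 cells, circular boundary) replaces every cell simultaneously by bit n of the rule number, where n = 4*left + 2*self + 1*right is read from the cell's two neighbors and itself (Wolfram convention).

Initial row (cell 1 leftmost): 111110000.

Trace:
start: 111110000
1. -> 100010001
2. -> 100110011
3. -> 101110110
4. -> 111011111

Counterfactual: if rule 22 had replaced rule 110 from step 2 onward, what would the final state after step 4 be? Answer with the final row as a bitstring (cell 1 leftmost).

(re-executing steps 2..4 under rule 22; state before step 2: 100010001)
2. -> 010111010
3. -> 110000011
4. -> 001000100

001000100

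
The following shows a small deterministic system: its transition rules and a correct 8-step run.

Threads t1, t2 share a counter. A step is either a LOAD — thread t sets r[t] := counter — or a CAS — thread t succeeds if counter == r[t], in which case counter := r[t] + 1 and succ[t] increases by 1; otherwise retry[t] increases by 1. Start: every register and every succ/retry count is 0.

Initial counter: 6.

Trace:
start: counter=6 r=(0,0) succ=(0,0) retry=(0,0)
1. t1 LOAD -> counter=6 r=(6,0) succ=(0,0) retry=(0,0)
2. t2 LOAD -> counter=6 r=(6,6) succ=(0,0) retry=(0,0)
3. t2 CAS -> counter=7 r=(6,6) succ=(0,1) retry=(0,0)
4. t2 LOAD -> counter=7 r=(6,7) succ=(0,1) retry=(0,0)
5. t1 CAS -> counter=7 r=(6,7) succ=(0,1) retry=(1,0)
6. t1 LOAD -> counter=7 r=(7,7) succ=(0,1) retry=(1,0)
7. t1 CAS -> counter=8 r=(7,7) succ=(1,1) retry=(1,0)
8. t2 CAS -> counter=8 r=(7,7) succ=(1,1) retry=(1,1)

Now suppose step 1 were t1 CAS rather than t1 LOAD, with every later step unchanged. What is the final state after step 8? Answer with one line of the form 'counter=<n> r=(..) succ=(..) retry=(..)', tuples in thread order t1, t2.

(re-executing from step 1 with the substitution; state before step 1: counter=6 r=(0,0) succ=(0,0) retry=(0,0))
1. t1 CAS -> counter=6 r=(0,0) succ=(0,0) retry=(1,0)
2. t2 LOAD -> counter=6 r=(0,6) succ=(0,0) retry=(1,0)
3. t2 CAS -> counter=7 r=(0,6) succ=(0,1) retry=(1,0)
4. t2 LOAD -> counter=7 r=(0,7) succ=(0,1) retry=(1,0)
5. t1 CAS -> counter=7 r=(0,7) succ=(0,1) retry=(2,0)
6. t1 LOAD -> counter=7 r=(7,7) succ=(0,1) retry=(2,0)
7. t1 CAS -> counter=8 r=(7,7) succ=(1,1) retry=(2,0)
8. t2 CAS -> counter=8 r=(7,7) succ=(1,1) retry=(2,1)

counter=8 r=(7,7) succ=(1,1) retry=(2,1)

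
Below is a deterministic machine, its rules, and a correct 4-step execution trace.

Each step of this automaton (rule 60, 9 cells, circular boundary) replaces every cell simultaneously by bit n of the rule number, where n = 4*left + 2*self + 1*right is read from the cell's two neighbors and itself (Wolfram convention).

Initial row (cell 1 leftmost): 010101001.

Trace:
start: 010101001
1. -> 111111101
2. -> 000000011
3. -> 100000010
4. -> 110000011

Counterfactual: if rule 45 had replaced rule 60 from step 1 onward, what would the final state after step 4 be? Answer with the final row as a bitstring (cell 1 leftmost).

(re-executing steps 1..4 under rule 45; state before step 1: 010101001)
1. -> 111111001
2. -> 000000001
3. -> 011111101
4. -> 110000011

110000011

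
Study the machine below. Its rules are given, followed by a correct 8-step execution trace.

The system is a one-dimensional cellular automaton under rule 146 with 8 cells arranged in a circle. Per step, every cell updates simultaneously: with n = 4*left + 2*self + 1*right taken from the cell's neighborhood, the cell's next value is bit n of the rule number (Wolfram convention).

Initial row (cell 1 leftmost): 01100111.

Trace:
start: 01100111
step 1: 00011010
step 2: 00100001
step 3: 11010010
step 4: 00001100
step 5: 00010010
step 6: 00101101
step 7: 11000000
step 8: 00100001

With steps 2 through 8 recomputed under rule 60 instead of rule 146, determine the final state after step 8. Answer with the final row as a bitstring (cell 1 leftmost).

(re-executing steps 2..8 under rule 60; state before step 2: 00011010)
step 2: 00010111
step 3: 10011100
step 4: 11010010
step 5: 10111011
step 6: 01100110
step 7: 01010101
step 8: 11111111

11111111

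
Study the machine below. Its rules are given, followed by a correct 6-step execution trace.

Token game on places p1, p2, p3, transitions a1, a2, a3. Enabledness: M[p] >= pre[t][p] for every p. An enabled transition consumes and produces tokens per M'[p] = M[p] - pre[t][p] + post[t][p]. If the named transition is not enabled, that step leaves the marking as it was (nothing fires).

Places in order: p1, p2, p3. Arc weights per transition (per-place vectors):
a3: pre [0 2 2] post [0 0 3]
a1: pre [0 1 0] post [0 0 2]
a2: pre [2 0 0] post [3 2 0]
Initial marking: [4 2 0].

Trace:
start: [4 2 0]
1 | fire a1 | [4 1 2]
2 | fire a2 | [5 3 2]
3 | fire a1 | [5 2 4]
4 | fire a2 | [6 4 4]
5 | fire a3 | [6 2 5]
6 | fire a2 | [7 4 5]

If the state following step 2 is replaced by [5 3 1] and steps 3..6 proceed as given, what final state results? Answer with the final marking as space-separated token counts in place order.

state after step 2 := [5 3 1]
3 | fire a1 | [5 2 3]
4 | fire a2 | [6 4 3]
5 | fire a3 | [6 2 4]
6 | fire a2 | [7 4 4]

7 4 4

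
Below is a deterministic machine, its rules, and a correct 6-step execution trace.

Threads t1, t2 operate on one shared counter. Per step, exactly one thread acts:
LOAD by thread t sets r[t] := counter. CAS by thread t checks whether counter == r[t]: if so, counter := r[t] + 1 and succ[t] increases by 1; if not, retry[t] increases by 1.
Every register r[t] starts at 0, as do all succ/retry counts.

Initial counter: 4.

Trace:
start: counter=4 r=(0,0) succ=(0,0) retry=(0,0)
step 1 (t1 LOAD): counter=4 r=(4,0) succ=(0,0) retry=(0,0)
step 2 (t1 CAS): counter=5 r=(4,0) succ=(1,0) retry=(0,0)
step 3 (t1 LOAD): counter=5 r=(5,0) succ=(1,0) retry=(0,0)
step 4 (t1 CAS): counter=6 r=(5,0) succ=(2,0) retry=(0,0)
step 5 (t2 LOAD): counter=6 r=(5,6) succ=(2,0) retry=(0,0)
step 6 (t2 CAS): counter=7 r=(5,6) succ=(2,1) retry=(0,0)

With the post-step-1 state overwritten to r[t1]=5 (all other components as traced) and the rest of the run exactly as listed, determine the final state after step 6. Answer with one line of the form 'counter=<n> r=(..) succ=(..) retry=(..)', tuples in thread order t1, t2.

counter=6 r=(4,5) succ=(1,1) retry=(1,0)

state after step 1 := counter=4 r=(5,0) succ=(0,0) retry=(0,0)
step 2 (t1 CAS): counter=4 r=(5,0) succ=(0,0) retry=(1,0)
step 3 (t1 LOAD): counter=4 r=(4,0) succ=(0,0) retry=(1,0)
step 4 (t1 CAS): counter=5 r=(4,0) succ=(1,0) retry=(1,0)
step 5 (t2 LOAD): counter=5 r=(4,5) succ=(1,0) retry=(1,0)
step 6 (t2 CAS): counter=6 r=(4,5) succ=(1,1) retry=(1,0)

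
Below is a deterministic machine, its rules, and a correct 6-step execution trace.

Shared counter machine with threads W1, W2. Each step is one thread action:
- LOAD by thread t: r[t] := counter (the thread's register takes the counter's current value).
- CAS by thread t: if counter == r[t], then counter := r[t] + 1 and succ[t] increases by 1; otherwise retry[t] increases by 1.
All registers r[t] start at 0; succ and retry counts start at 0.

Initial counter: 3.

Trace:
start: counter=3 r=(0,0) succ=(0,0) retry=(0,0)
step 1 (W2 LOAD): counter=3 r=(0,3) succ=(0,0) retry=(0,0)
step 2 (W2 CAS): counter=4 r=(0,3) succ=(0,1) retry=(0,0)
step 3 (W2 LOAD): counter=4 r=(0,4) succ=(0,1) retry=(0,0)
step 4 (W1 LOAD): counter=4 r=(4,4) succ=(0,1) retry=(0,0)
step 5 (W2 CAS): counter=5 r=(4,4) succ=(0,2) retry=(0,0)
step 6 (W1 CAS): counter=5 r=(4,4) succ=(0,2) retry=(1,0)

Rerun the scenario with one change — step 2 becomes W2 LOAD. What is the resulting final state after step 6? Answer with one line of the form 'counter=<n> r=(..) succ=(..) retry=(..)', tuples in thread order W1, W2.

(re-executing from step 2 with the substitution; state before step 2: counter=3 r=(0,3) succ=(0,0) retry=(0,0))
step 2 (W2 LOAD): counter=3 r=(0,3) succ=(0,0) retry=(0,0)
step 3 (W2 LOAD): counter=3 r=(0,3) succ=(0,0) retry=(0,0)
step 4 (W1 LOAD): counter=3 r=(3,3) succ=(0,0) retry=(0,0)
step 5 (W2 CAS): counter=4 r=(3,3) succ=(0,1) retry=(0,0)
step 6 (W1 CAS): counter=4 r=(3,3) succ=(0,1) retry=(1,0)

counter=4 r=(3,3) succ=(0,1) retry=(1,0)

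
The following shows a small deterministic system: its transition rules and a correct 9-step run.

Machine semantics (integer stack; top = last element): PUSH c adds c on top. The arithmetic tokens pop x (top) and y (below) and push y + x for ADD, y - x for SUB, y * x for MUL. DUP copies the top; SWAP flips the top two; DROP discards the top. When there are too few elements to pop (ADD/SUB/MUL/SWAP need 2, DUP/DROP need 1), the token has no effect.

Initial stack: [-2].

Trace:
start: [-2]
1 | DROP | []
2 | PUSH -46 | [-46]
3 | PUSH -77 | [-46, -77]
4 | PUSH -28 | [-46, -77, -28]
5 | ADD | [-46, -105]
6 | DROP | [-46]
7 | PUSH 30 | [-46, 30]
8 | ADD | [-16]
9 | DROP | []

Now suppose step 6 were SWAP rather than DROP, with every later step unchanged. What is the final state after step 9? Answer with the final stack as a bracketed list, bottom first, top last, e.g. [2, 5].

[-105]

(re-executing from step 6 with the substitution; state before step 6: [-46, -105])
6 | SWAP | [-105, -46]
7 | PUSH 30 | [-105, -46, 30]
8 | ADD | [-105, -16]
9 | DROP | [-105]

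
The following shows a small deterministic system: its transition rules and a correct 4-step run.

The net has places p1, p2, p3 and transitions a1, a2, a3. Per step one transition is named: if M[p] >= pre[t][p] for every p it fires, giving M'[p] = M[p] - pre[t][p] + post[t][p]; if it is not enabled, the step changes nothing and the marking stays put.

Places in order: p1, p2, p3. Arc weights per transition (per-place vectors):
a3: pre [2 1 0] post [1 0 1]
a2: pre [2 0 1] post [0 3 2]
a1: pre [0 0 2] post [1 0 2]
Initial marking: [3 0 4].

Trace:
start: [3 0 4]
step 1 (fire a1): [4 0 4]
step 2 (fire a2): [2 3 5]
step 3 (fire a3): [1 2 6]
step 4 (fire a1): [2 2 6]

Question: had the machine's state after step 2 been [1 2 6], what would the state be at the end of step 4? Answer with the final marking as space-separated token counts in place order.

state after step 2 := [1 2 6]
step 3 (fire a3): [1 2 6]
step 4 (fire a1): [2 2 6]

2 2 6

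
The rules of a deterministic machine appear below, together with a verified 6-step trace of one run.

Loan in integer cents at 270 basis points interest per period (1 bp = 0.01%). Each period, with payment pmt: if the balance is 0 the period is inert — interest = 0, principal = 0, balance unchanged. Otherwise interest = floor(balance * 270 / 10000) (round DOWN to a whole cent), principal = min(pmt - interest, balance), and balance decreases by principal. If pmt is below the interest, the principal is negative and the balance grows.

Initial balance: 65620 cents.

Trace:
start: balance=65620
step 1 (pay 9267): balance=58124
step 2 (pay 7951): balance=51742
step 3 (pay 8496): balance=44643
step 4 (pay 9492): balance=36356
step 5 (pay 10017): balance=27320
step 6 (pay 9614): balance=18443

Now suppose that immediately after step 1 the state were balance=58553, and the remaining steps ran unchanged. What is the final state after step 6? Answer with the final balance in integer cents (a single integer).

state after step 1 := balance=58553
step 2 (pay 7951): balance=52182
step 3 (pay 8496): balance=45094
step 4 (pay 9492): balance=36819
step 5 (pay 10017): balance=27796
step 6 (pay 9614): balance=18932

18932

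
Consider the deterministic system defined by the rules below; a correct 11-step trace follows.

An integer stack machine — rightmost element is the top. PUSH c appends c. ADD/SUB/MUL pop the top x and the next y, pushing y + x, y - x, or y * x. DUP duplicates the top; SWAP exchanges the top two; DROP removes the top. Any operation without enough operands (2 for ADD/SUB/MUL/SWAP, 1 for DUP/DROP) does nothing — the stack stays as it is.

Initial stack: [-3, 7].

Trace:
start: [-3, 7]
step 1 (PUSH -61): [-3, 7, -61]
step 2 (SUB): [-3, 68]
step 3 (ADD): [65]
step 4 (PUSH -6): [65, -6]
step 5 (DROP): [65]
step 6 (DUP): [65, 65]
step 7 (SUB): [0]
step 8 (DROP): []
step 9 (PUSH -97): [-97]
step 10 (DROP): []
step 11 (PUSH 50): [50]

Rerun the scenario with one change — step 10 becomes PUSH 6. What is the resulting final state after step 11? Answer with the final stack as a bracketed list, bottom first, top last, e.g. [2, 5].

[-97, 6, 50]

(re-executing from step 10 with the substitution; state before step 10: [-97])
step 10 (PUSH 6): [-97, 6]
step 11 (PUSH 50): [-97, 6, 50]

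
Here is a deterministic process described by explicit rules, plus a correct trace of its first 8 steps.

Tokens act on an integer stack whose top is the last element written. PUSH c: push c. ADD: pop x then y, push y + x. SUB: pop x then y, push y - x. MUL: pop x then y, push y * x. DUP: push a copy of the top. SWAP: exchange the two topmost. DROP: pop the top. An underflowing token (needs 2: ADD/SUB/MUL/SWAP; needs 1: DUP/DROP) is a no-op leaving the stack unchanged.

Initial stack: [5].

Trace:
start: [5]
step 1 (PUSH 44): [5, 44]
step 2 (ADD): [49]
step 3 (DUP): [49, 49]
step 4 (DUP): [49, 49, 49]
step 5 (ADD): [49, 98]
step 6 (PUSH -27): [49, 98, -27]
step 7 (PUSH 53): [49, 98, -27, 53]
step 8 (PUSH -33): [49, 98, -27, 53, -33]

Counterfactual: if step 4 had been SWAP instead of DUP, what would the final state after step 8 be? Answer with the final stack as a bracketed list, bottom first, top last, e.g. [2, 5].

(re-executing from step 4 with the substitution; state before step 4: [49, 49])
step 4 (SWAP): [49, 49]
step 5 (ADD): [98]
step 6 (PUSH -27): [98, -27]
step 7 (PUSH 53): [98, -27, 53]
step 8 (PUSH -33): [98, -27, 53, -33]

[98, -27, 53, -33]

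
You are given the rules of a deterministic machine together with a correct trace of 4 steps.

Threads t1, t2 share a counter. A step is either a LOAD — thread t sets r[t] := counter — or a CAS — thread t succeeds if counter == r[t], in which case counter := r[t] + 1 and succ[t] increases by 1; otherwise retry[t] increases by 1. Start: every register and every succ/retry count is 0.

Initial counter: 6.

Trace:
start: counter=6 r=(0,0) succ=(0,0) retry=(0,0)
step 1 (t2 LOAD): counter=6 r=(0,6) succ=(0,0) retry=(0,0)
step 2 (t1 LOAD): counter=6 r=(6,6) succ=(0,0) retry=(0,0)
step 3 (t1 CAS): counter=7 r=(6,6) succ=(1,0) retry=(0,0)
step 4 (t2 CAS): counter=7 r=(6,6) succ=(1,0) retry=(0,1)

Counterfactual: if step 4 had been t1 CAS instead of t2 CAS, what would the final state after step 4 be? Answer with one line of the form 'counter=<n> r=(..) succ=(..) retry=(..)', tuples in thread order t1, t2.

counter=7 r=(6,6) succ=(1,0) retry=(1,0)

(re-executing from step 4 with the substitution; state before step 4: counter=7 r=(6,6) succ=(1,0) retry=(0,0))
step 4 (t1 CAS): counter=7 r=(6,6) succ=(1,0) retry=(1,0)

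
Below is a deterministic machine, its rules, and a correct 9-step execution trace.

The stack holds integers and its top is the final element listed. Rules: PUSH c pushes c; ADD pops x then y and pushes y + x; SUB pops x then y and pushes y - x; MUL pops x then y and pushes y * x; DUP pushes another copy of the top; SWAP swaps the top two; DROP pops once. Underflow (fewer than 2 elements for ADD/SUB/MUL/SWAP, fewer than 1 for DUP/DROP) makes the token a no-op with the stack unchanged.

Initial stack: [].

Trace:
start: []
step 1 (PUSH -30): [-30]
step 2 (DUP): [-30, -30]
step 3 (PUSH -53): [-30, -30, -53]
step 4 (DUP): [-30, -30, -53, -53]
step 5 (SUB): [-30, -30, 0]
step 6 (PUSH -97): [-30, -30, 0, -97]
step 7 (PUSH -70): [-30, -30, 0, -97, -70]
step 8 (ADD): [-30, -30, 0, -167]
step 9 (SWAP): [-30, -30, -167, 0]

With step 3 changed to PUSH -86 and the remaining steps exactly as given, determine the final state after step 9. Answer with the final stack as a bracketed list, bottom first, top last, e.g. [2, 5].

(re-executing from step 3 with the substitution; state before step 3: [-30, -30])
step 3 (PUSH -86): [-30, -30, -86]
step 4 (DUP): [-30, -30, -86, -86]
step 5 (SUB): [-30, -30, 0]
step 6 (PUSH -97): [-30, -30, 0, -97]
step 7 (PUSH -70): [-30, -30, 0, -97, -70]
step 8 (ADD): [-30, -30, 0, -167]
step 9 (SWAP): [-30, -30, -167, 0]

[-30, -30, -167, 0]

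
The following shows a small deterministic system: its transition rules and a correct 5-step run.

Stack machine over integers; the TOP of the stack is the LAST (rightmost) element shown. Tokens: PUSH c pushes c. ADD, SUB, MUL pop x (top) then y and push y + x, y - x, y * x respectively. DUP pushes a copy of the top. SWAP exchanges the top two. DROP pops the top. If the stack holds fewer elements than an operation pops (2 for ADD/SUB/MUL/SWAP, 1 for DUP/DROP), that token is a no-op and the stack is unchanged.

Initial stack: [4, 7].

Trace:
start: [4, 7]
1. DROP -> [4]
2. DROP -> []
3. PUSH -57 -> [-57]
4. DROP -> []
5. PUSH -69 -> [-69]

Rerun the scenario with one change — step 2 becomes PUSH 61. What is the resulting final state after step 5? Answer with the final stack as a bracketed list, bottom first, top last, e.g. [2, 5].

[4, 61, -69]

(re-executing from step 2 with the substitution; state before step 2: [4])
2. PUSH 61 -> [4, 61]
3. PUSH -57 -> [4, 61, -57]
4. DROP -> [4, 61]
5. PUSH -69 -> [4, 61, -69]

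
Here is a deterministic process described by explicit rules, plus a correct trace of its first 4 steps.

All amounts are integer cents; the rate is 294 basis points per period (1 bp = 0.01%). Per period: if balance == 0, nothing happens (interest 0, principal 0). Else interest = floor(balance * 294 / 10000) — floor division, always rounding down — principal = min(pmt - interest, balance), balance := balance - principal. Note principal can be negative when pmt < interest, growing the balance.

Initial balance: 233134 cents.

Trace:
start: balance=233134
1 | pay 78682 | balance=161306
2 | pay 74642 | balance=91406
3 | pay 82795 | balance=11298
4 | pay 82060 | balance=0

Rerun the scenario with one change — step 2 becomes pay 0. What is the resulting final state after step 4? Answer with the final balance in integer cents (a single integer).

(re-executing from step 2 with the substitution; state before step 2: balance=161306)
2 | pay 0 | balance=166048
3 | pay 82795 | balance=88134
4 | pay 82060 | balance=8665

8665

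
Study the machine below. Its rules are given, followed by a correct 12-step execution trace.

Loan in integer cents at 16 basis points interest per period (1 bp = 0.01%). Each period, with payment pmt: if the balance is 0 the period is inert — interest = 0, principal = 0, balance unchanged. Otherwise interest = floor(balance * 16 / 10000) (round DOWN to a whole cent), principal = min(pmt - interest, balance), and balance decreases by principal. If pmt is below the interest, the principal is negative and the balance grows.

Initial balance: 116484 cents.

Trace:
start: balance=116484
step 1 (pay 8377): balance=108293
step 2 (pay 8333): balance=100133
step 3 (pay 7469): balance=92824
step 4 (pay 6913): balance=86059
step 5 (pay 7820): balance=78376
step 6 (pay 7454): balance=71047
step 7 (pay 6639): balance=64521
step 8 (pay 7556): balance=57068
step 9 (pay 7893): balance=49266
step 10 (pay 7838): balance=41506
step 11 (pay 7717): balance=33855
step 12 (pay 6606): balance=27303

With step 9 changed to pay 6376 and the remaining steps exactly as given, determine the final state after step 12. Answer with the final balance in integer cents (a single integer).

28827

(re-executing from step 9 with the substitution; state before step 9: balance=57068)
step 9 (pay 6376): balance=50783
step 10 (pay 7838): balance=43026
step 11 (pay 7717): balance=35377
step 12 (pay 6606): balance=28827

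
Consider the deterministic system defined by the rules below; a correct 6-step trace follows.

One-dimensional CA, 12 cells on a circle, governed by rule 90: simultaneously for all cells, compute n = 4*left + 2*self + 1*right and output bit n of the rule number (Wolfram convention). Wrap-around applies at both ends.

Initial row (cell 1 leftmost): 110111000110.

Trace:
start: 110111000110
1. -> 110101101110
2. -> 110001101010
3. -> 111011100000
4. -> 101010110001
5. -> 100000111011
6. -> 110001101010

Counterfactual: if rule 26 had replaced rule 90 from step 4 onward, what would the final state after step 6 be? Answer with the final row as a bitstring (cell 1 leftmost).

(re-executing steps 4..6 under rule 26; state before step 4: 111011100000)
4. -> 100010010001
5. -> 010101101011
6. -> 000001000010

000001000010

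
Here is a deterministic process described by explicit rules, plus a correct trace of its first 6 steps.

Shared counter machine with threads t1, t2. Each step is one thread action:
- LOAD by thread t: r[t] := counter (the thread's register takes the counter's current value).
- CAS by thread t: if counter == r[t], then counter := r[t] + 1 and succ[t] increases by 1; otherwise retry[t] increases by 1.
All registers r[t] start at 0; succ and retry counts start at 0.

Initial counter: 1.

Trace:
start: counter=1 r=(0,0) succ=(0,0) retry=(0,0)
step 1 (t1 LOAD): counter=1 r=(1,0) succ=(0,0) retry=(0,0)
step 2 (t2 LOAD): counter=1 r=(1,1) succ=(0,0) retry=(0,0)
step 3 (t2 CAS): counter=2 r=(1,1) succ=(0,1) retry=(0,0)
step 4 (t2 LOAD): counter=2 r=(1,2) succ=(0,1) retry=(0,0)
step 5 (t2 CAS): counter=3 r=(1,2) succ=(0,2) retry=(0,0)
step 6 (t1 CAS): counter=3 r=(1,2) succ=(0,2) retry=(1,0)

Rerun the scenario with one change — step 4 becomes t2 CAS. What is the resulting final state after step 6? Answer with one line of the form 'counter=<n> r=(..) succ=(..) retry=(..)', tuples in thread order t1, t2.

counter=2 r=(1,1) succ=(0,1) retry=(1,2)

(re-executing from step 4 with the substitution; state before step 4: counter=2 r=(1,1) succ=(0,1) retry=(0,0))
step 4 (t2 CAS): counter=2 r=(1,1) succ=(0,1) retry=(0,1)
step 5 (t2 CAS): counter=2 r=(1,1) succ=(0,1) retry=(0,2)
step 6 (t1 CAS): counter=2 r=(1,1) succ=(0,1) retry=(1,2)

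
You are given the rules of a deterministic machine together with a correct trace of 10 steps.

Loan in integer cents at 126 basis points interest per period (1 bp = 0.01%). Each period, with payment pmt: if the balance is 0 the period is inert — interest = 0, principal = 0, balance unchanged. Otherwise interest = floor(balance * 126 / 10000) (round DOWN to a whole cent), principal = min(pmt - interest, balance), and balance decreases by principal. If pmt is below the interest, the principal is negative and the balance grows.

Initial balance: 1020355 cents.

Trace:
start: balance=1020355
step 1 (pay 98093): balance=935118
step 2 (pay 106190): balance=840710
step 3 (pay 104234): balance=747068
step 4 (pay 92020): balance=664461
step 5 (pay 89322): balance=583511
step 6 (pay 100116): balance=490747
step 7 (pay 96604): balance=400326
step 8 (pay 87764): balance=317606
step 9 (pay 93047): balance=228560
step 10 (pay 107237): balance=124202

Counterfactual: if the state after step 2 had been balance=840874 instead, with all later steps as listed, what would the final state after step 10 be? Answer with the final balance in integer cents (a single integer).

state after step 2 := balance=840874
step 3 (pay 104234): balance=747235
step 4 (pay 92020): balance=664630
step 5 (pay 89322): balance=583682
step 6 (pay 100116): balance=490920
step 7 (pay 96604): balance=400501
step 8 (pay 87764): balance=317783
step 9 (pay 93047): balance=228740
step 10 (pay 107237): balance=124385

124385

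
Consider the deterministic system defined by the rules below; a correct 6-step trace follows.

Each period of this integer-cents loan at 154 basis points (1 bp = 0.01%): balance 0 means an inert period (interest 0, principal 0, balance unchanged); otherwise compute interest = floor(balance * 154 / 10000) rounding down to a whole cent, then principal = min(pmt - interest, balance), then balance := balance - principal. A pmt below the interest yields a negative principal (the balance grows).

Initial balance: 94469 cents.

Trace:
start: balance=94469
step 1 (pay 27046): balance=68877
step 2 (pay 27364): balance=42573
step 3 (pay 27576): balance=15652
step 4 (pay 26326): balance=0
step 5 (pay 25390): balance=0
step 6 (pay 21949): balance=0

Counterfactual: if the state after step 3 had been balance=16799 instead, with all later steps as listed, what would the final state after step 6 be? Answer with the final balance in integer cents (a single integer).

state after step 3 := balance=16799
step 4 (pay 26326): balance=0
step 5 (pay 25390): balance=0
step 6 (pay 21949): balance=0

0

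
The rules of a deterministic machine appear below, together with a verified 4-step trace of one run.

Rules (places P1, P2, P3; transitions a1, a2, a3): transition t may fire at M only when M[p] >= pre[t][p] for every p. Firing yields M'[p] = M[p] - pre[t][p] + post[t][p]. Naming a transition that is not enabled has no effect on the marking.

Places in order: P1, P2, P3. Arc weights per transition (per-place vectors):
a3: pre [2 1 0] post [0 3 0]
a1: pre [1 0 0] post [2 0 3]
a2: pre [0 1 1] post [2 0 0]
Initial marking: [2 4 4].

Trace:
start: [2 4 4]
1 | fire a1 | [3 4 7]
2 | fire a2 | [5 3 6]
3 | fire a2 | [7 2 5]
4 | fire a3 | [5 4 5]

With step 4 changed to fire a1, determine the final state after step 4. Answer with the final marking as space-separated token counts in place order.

(re-executing from step 4 with the substitution; state before step 4: [7 2 5])
4 | fire a1 | [8 2 8]

8 2 8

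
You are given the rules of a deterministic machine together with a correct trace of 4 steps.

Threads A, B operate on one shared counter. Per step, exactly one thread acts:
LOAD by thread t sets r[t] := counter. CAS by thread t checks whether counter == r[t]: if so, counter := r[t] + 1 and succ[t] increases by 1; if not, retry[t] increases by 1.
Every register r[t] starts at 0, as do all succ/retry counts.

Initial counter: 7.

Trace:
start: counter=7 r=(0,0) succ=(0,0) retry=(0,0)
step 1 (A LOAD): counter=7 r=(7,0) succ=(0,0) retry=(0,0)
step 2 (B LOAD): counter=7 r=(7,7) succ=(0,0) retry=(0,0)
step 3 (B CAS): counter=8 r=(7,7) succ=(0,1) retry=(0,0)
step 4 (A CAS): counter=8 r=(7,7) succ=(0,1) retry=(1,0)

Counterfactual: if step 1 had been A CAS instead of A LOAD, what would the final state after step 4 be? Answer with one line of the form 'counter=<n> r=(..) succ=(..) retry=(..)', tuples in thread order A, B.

counter=8 r=(0,7) succ=(0,1) retry=(2,0)

(re-executing from step 1 with the substitution; state before step 1: counter=7 r=(0,0) succ=(0,0) retry=(0,0))
step 1 (A CAS): counter=7 r=(0,0) succ=(0,0) retry=(1,0)
step 2 (B LOAD): counter=7 r=(0,7) succ=(0,0) retry=(1,0)
step 3 (B CAS): counter=8 r=(0,7) succ=(0,1) retry=(1,0)
step 4 (A CAS): counter=8 r=(0,7) succ=(0,1) retry=(2,0)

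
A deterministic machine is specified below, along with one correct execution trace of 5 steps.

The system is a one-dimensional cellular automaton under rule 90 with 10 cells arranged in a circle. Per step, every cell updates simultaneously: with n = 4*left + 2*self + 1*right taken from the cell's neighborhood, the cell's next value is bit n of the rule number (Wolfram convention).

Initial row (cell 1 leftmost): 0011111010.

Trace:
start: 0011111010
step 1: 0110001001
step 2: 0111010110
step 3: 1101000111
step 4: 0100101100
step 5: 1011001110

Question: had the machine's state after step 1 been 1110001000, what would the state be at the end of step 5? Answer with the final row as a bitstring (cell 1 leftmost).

state after step 1 := 1110001000
step 2: 1011010101
step 3: 1011000001
step 4: 1011100011
step 5: 1010110110

1010110110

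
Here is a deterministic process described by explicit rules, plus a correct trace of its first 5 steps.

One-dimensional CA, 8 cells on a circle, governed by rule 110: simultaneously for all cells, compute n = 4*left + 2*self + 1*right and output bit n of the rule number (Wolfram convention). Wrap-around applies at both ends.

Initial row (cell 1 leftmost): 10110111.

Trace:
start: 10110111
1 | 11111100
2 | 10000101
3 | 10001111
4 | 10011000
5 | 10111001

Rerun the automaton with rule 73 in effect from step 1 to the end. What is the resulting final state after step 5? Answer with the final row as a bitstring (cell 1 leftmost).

(re-executing steps 1..5 under rule 73; state before step 1: 10110111)
1 | 10110100
2 | 00110000
3 | 10110111
4 | 10110100
5 | 00110000

00110000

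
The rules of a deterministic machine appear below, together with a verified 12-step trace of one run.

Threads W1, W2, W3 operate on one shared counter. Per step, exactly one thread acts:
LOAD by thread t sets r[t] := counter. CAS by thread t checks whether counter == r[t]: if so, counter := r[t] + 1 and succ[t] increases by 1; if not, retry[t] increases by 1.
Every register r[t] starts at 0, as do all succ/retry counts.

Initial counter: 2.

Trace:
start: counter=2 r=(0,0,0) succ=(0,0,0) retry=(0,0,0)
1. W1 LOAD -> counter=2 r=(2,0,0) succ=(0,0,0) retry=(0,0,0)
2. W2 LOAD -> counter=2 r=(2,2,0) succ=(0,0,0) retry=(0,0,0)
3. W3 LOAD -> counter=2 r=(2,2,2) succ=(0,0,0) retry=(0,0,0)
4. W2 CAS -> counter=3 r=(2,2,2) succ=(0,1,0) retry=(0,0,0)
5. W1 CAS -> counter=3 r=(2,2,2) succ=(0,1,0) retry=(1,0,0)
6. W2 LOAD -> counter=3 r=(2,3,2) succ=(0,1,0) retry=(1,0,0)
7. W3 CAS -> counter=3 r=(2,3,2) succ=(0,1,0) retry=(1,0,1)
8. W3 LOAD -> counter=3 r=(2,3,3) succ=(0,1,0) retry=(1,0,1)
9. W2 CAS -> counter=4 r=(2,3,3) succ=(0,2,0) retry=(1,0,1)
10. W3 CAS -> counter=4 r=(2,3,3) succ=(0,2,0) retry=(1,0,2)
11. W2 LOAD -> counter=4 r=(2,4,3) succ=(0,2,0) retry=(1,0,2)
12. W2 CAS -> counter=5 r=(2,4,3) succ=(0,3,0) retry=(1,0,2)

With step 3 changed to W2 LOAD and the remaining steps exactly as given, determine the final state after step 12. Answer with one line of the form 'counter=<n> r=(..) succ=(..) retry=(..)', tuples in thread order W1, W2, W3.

counter=5 r=(2,4,3) succ=(0,3,0) retry=(1,0,2)

(re-executing from step 3 with the substitution; state before step 3: counter=2 r=(2,2,0) succ=(0,0,0) retry=(0,0,0))
3. W2 LOAD -> counter=2 r=(2,2,0) succ=(0,0,0) retry=(0,0,0)
4. W2 CAS -> counter=3 r=(2,2,0) succ=(0,1,0) retry=(0,0,0)
5. W1 CAS -> counter=3 r=(2,2,0) succ=(0,1,0) retry=(1,0,0)
6. W2 LOAD -> counter=3 r=(2,3,0) succ=(0,1,0) retry=(1,0,0)
7. W3 CAS -> counter=3 r=(2,3,0) succ=(0,1,0) retry=(1,0,1)
8. W3 LOAD -> counter=3 r=(2,3,3) succ=(0,1,0) retry=(1,0,1)
9. W2 CAS -> counter=4 r=(2,3,3) succ=(0,2,0) retry=(1,0,1)
10. W3 CAS -> counter=4 r=(2,3,3) succ=(0,2,0) retry=(1,0,2)
11. W2 LOAD -> counter=4 r=(2,4,3) succ=(0,2,0) retry=(1,0,2)
12. W2 CAS -> counter=5 r=(2,4,3) succ=(0,3,0) retry=(1,0,2)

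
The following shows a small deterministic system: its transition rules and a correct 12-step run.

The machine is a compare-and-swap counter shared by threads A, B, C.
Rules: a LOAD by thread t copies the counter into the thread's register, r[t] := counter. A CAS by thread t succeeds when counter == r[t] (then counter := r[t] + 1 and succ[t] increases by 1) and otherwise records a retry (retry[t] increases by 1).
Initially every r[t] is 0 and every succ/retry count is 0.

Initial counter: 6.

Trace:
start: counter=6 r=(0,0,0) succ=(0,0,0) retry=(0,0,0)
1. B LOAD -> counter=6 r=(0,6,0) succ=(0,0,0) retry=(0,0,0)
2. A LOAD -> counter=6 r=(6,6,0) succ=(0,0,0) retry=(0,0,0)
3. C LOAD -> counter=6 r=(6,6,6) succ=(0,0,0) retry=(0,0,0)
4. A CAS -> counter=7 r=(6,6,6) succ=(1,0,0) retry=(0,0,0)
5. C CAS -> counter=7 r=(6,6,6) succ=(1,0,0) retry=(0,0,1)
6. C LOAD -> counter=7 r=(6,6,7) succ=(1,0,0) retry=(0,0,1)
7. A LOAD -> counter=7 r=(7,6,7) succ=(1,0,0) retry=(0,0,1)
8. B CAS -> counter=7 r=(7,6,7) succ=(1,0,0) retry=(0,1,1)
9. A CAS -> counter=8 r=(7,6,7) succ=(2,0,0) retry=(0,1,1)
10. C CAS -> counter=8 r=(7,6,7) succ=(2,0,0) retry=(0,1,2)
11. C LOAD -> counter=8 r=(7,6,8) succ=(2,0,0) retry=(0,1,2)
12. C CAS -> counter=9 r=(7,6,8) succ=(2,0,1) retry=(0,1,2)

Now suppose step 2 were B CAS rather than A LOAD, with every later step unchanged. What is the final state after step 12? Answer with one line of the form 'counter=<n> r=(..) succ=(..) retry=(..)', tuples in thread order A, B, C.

counter=10 r=(8,6,9) succ=(1,1,2) retry=(1,1,1)

(re-executing from step 2 with the substitution; state before step 2: counter=6 r=(0,6,0) succ=(0,0,0) retry=(0,0,0))
2. B CAS -> counter=7 r=(0,6,0) succ=(0,1,0) retry=(0,0,0)
3. C LOAD -> counter=7 r=(0,6,7) succ=(0,1,0) retry=(0,0,0)
4. A CAS -> counter=7 r=(0,6,7) succ=(0,1,0) retry=(1,0,0)
5. C CAS -> counter=8 r=(0,6,7) succ=(0,1,1) retry=(1,0,0)
6. C LOAD -> counter=8 r=(0,6,8) succ=(0,1,1) retry=(1,0,0)
7. A LOAD -> counter=8 r=(8,6,8) succ=(0,1,1) retry=(1,0,0)
8. B CAS -> counter=8 r=(8,6,8) succ=(0,1,1) retry=(1,1,0)
9. A CAS -> counter=9 r=(8,6,8) succ=(1,1,1) retry=(1,1,0)
10. C CAS -> counter=9 r=(8,6,8) succ=(1,1,1) retry=(1,1,1)
11. C LOAD -> counter=9 r=(8,6,9) succ=(1,1,1) retry=(1,1,1)
12. C CAS -> counter=10 r=(8,6,9) succ=(1,1,2) retry=(1,1,1)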